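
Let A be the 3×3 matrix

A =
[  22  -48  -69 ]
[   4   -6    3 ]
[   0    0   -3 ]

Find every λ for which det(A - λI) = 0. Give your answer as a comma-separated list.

The characteristic polynomial is p(λ) = det(λI - A).
Cofactor expansion gives p(λ) = λ^3 - 13λ^2 + 12λ + 180.
Since p(-3) = 0, λ = -3 is a root.
Factor out (λ + 3): p(λ) = (λ + 3)·(λ^2 - 16λ + 60).
The quadratic factors as (λ - 6)·(λ - 10).
Eigenvalues: -3, 6, 10.

-3, 6, 10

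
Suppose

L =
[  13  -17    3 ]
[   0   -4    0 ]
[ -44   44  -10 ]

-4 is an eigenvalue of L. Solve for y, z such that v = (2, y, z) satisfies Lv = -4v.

We need (L + 4I)v = 0.
L + 4I = [[17, -17, 3], [0, 0, 0], [-44, 44, -6]].
Row 1: (17)·2 + (-17)·y + (3)·z = 0
Row 2: (0)·2 + (0)·y + (0)·z = 0
Row 3: (-44)·2 + (44)·y + (-6)·z = 0
Solving gives y = 2, z = 0.
Check: L·(2, 2, 0) = (-8, -8, 0) = -4·(2, 2, 0).

2, 0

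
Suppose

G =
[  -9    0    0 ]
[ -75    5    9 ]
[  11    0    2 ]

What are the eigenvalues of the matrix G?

-9, 2, 5

Set up det(tI - G) = 0.
Expanding along the first row, p(t) = t^3 + 2t^2 - 53t + 90.
Try t = 2: p(2) = 0, so 2 is a root.
Dividing by (t - 2) leaves t^2 + 4t - 45.
The quadratic factors as (t + 9)·(t - 5).
Eigenvalues: -9, 2, 5.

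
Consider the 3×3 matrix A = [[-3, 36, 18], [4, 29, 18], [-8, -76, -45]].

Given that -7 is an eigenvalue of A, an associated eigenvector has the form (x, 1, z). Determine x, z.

0, -2

We need (A + 7I)v = 0.
A + 7I = [[4, 36, 18], [4, 36, 18], [-8, -76, -38]].
Row 1: (4)·x + (36)·1 + (18)·z = 0
Row 2: (4)·x + (36)·1 + (18)·z = 0
Row 3: (-8)·x + (-76)·1 + (-38)·z = 0
Solving gives x = 0, z = -2.
Check: A·(0, 1, -2) = (0, -7, 14) = -7·(0, 1, -2).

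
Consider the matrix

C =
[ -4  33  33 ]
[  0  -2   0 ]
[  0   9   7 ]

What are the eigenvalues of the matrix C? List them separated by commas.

-4, -2, 7

The characteristic polynomial is p(r) = det(rI - C).
Expanding the 3×3 determinant: p(r) = r^3 - r^2 - 34r - 56.
Since p(-2) = 0, r = -2 is a root.
Factor out (r + 2): p(r) = (r + 2)·(r^2 - 3r - 28).
The quadratic factors as (r + 4)·(r - 7).
Eigenvalues: -4, -2, 7.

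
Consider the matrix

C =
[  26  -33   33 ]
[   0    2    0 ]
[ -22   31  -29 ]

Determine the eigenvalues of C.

-7, 2, 4

The characteristic polynomial is p(r) = det(rI - C).
Expanding along the first row, p(r) = r^3 + r^2 - 34r + 56.
Since p(2) = 0, r = 2 is a root.
Dividing by (r - 2) leaves r^2 + 3r - 28.
The quadratic factors as (r + 7)·(r - 4).
Eigenvalues: -7, 2, 4.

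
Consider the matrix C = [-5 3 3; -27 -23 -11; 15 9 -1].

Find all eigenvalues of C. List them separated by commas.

The characteristic polynomial is p(s) = det(sI - C).
Expanding along the first row, p(s) = s^3 + 29s^2 + 278s + 880.
Since p(-10) = 0, s = -10 is a root.
Dividing by (s + 10) leaves s^2 + 19s + 88.
The quadratic factors as (s + 11)·(s + 8).
Eigenvalues: -11, -10, -8.

-11, -10, -8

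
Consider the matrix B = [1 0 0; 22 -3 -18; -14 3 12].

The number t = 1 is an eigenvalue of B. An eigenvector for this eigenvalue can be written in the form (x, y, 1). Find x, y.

We need (B - 1I)v = 0.
B - 1I = [[0, 0, 0], [22, -4, -18], [-14, 3, 11]].
Row 1: (0)·x + (0)·y + (0)·1 = 0
Row 2: (22)·x + (-4)·y + (-18)·1 = 0
Row 3: (-14)·x + (3)·y + (11)·1 = 0
Solving gives x = 1, y = 1.
Check: B·(1, 1, 1) = (1, 1, 1) = 1·(1, 1, 1).

1, 1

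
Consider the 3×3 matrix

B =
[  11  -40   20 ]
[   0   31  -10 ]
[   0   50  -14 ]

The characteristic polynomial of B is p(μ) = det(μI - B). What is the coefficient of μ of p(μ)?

253

p(μ) = μ^3 - 28μ^2 + 253μ - 726.
The coefficient of μ is 253.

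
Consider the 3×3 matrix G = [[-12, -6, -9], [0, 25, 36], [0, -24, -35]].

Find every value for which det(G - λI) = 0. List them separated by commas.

Compute the characteristic polynomial p(r) = det(rI - G).
Cofactor expansion gives p(r) = r^3 + 22r^2 + 109r - 132.
Try r = -11: p(-11) = 0, so -11 is a root.
Dividing by (r + 11) leaves r^2 + 11r - 12.
The quadratic factors as (r + 12)·(r - 1).
Eigenvalues: -12, -11, 1.

-12, -11, 1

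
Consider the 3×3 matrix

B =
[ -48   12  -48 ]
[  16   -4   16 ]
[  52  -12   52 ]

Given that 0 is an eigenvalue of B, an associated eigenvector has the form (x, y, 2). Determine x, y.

We need (B)v = 0.
B = [[-48, 12, -48], [16, -4, 16], [52, -12, 52]].
Row 1: (-48)·x + (12)·y + (-48)·2 = 0
Row 2: (16)·x + (-4)·y + (16)·2 = 0
Row 3: (52)·x + (-12)·y + (52)·2 = 0
Solving gives x = -2, y = 0.
Check: B·(-2, 0, 2) = (0, 0, 0) = 0·(-2, 0, 2).

-2, 0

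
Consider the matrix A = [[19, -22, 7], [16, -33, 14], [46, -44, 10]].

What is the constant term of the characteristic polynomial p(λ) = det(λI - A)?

-484

p(0) = det(0·I − A) = det(−A) = (−1)^3·det(A).
det(A) = 484, so p(0) = -484.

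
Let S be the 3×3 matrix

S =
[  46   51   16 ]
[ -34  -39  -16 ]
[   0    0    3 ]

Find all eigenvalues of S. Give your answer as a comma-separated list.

Set up det(rI - S) = 0.
Expanding along the first row, p(r) = r^3 - 10r^2 - 39r + 180.
Rational-root test: r = 3 gives p(3) = 0.
Dividing by (r - 3) leaves r^2 - 7r - 60.
The quadratic factors as (r + 5)·(r - 12).
Eigenvalues: -5, 3, 12.

-5, 3, 12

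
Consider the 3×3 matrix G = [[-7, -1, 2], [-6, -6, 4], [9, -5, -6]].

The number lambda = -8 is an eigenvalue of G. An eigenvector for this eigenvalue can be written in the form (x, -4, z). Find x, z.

-2, -1

We need (G + 8I)v = 0.
G + 8I = [[1, -1, 2], [-6, 2, 4], [9, -5, 2]].
Row 1: (1)·x + (-1)·-4 + (2)·z = 0
Row 2: (-6)·x + (2)·-4 + (4)·z = 0
Row 3: (9)·x + (-5)·-4 + (2)·z = 0
Solving gives x = -2, z = -1.
Check: G·(-2, -4, -1) = (16, 32, 8) = -8·(-2, -4, -1).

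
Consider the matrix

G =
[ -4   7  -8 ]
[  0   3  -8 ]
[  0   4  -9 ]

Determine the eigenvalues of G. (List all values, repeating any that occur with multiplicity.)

Compute the characteristic polynomial p(s) = det(sI - G).
Expanding the 3×3 determinant: p(s) = s^3 + 10s^2 + 29s + 20.
Since p(-1) = 0, s = -1 is a root.
Dividing by (s + 1) leaves s^2 + 9s + 20.
The quadratic factors as (s + 5)·(s + 4).
Eigenvalues: -5, -4, -1.

-5, -4, -1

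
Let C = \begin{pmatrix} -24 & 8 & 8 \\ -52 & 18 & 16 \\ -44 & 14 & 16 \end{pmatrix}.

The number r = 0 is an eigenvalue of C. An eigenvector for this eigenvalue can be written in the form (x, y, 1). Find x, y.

1, 2

We need (C)v = 0.
C = [[-24, 8, 8], [-52, 18, 16], [-44, 14, 16]].
Row 1: (-24)·x + (8)·y + (8)·1 = 0
Row 2: (-52)·x + (18)·y + (16)·1 = 0
Row 3: (-44)·x + (14)·y + (16)·1 = 0
Solving gives x = 1, y = 2.
Check: C·(1, 2, 1) = (0, 0, 0) = 0·(1, 2, 1).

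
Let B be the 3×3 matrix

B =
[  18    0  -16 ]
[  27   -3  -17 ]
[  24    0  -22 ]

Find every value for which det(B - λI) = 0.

-6, -3, 2

The characteristic polynomial is p(s) = det(sI - B).
Expanding along the first row, p(s) = s^3 + 7s^2 - 36.
Since p(-6) = 0, s = -6 is a root.
Factor out (s + 6): p(s) = (s + 6)·(s^2 + s - 6).
The quadratic factors as (s + 3)·(s - 2).
Eigenvalues: -6, -3, 2.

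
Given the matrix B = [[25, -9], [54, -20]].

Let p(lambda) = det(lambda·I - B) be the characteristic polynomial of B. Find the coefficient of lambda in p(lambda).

-5

The coefficient of lambda of det(lambda·I - B) is −trace(B).
trace(B) = (25) + (-20) = 5, so the coefficient is -5.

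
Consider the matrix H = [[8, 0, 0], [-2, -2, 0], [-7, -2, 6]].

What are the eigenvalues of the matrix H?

H is lower triangular, so its eigenvalues are the diagonal entries.
Diagonal: 8, -2, 6.

-2, 6, 8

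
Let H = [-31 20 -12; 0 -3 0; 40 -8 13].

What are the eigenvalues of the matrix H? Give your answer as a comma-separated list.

-11, -7, -3

Set up det(sI - H) = 0.
Cofactor expansion gives p(s) = s^3 + 21s^2 + 131s + 231.
Try s = -7: p(-7) = 0, so -7 is a root.
Dividing by (s + 7) leaves s^2 + 14s + 33.
The quadratic factors as (s + 11)·(s + 3).
Eigenvalues: -11, -7, -3.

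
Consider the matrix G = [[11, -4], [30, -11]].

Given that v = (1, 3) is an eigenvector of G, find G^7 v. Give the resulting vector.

First find the eigenvalue: Gv = (-1, -3) = -1·(1, 3), so λ = -1.
Then G^7 v = λ^7·v = (-1)^7·(1, 3) = -1·(1, 3) = (-1, -3).

(-1, -3)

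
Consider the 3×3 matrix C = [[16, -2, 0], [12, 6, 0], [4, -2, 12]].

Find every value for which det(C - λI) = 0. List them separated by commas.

10, 12, 12

Compute the characteristic polynomial p(r) = det(rI - C).
Cofactor expansion gives p(r) = r^3 - 34r^2 + 384r - 1440.
Since p(10) = 0, r = 10 is a root.
Factor out (r - 10): p(r) = (r - 10)·(r^2 - 24r + 144).
The quadratic factor is (r - 12)^2.
Eigenvalues: 10, 12, 12.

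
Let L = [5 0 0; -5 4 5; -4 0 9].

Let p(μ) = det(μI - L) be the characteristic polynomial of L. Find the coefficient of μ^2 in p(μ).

-18

The coefficient of μ^2 of det(μI - L) is −trace(L).
trace(L) = (5) + (4) + (9) = 18, so the coefficient is -18.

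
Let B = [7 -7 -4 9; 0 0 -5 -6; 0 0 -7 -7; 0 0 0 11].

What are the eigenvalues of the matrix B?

B is upper triangular, so its eigenvalues are the diagonal entries.
Diagonal: 7, 0, -7, 11.

-7, 0, 7, 11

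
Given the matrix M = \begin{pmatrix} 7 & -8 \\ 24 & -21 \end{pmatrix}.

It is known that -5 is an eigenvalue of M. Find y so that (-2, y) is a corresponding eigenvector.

We need (M + 5I)v = 0.
M + 5I = [[12, -8], [24, -16]].
Row 1: (12)·-2 + (-8)·y = 0
Row 2: (24)·-2 + (-16)·y = 0
Solving gives y = -3.
Check: M·(-2, -3) = (10, 15) = -5·(-2, -3).

-3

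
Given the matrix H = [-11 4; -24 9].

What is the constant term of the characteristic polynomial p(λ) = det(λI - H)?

-3

p(0) = det(0·I − H) = det(−H) = (−1)^2·det(H).
det(H) = -3, so p(0) = -3.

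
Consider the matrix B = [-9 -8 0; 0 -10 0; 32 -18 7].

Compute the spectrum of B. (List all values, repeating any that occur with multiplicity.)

The characteristic polynomial is p(t) = det(tI - B).
Expanding along the first row, p(t) = t^3 + 12t^2 - 43t - 630.
Try t = 7: p(7) = 0, so 7 is a root.
Dividing by (t - 7) leaves t^2 + 19t + 90.
The quadratic factors as (t + 10)·(t + 9).
Eigenvalues: -10, -9, 7.

-10, -9, 7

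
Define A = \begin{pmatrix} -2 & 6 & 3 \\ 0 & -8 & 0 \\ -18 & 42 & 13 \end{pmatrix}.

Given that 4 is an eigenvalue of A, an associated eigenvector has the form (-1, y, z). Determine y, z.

We need (A - 4I)v = 0.
A - 4I = [[-6, 6, 3], [0, -12, 0], [-18, 42, 9]].
Row 1: (-6)·-1 + (6)·y + (3)·z = 0
Row 2: (0)·-1 + (-12)·y + (0)·z = 0
Row 3: (-18)·-1 + (42)·y + (9)·z = 0
Solving gives y = 0, z = -2.
Check: A·(-1, 0, -2) = (-4, 0, -8) = 4·(-1, 0, -2).

0, -2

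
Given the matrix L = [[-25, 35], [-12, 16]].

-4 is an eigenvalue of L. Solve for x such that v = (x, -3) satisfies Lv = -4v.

We need (L + 4I)v = 0.
L + 4I = [[-21, 35], [-12, 20]].
Row 1: (-21)·x + (35)·-3 = 0
Row 2: (-12)·x + (20)·-3 = 0
Solving gives x = -5.
Check: L·(-5, -3) = (20, 12) = -4·(-5, -3).

-5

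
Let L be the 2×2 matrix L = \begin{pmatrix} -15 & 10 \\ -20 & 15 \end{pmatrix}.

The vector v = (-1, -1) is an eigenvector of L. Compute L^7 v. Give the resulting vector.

(78125, 78125)

First find the eigenvalue: Lv = (5, 5) = -5·(-1, -1), so λ = -5.
Then L^7 v = λ^7·v = (-5)^7·(-1, -1) = -78125·(-1, -1) = (78125, 78125).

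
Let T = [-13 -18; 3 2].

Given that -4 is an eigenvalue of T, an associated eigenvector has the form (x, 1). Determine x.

-2

We need (T + 4I)v = 0.
T + 4I = [[-9, -18], [3, 6]].
Row 1: (-9)·x + (-18)·1 = 0
Row 2: (3)·x + (6)·1 = 0
Solving gives x = -2.
Check: T·(-2, 1) = (8, -4) = -4·(-2, 1).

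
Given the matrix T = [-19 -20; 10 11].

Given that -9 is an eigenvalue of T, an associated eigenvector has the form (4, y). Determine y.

-2

We need (T + 9I)v = 0.
T + 9I = [[-10, -20], [10, 20]].
Row 1: (-10)·4 + (-20)·y = 0
Row 2: (10)·4 + (20)·y = 0
Solving gives y = -2.
Check: T·(4, -2) = (-36, 18) = -9·(4, -2).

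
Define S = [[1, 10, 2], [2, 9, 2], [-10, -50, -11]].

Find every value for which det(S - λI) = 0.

Compute the characteristic polynomial p(r) = det(rI - S).
Expanding along the first row, p(r) = r^3 + r^2 - r - 1.
Since p(-1) = 0, r = -1 is a root.
Factor out (r + 1): p(r) = (r + 1)·(r^2 - 1).
The quadratic factors as (r + 1)·(r - 1).
Eigenvalues: -1, -1, 1.

-1, -1, 1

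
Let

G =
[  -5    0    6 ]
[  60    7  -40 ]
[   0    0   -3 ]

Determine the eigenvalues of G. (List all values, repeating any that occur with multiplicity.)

Set up det(λI - G) = 0.
Expanding the 3×3 determinant: p(λ) = λ^3 + λ^2 - 41λ - 105.
Try λ = -3: p(-3) = 0, so -3 is a root.
Dividing by (λ + 3) leaves λ^2 - 2λ - 35.
The quadratic factors as (λ + 5)·(λ - 7).
Eigenvalues: -5, -3, 7.

-5, -3, 7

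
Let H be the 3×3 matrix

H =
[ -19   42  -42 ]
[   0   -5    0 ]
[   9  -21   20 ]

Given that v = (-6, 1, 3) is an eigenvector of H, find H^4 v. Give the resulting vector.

(-3750, 625, 1875)

First find the eigenvalue: Hv = (30, -5, -15) = -5·(-6, 1, 3), so λ = -5.
Then H^4 v = λ^4·v = (-5)^4·(-6, 1, 3) = 625·(-6, 1, 3) = (-3750, 625, 1875).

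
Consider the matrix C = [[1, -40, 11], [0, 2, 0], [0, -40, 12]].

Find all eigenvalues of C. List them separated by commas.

1, 2, 12

Compute the characteristic polynomial p(λ) = det(λI - C).
Expanding along the first row, p(λ) = λ^3 - 15λ^2 + 38λ - 24.
Try λ = 1: p(1) = 0, so 1 is a root.
Factor out (λ - 1): p(λ) = (λ - 1)·(λ^2 - 14λ + 24).
The quadratic factors as (λ - 2)·(λ - 12).
Eigenvalues: 1, 2, 12.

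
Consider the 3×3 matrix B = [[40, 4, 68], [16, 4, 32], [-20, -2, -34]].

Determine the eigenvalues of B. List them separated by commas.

The characteristic polynomial is p(t) = det(tI - B).
Expanding the 3×3 determinant: p(t) = t^3 - 10t^2 + 24t.
Try t = 4: p(4) = 0, so 4 is a root.
Dividing by (t - 4) leaves t^2 - 6t.
The quadratic factors as t·(t - 6).
Eigenvalues: 0, 4, 6.

0, 4, 6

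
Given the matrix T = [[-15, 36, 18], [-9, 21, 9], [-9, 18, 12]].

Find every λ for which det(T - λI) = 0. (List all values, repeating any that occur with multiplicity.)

Compute the characteristic polynomial p(s) = det(sI - T).
Expanding along the first row, p(s) = s^3 - 18s^2 + 81s - 108.
Since p(3) = 0, s = 3 is a root.
Factor out (s - 3): p(s) = (s - 3)·(s^2 - 15s + 36).
The quadratic factors as (s - 3)·(s - 12).
Eigenvalues: 3, 3, 12.

3, 3, 12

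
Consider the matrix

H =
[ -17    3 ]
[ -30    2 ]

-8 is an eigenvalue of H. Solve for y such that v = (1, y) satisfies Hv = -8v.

3

We need (H + 8I)v = 0.
H + 8I = [[-9, 3], [-30, 10]].
Row 1: (-9)·1 + (3)·y = 0
Row 2: (-30)·1 + (10)·y = 0
Solving gives y = 3.
Check: H·(1, 3) = (-8, -24) = -8·(1, 3).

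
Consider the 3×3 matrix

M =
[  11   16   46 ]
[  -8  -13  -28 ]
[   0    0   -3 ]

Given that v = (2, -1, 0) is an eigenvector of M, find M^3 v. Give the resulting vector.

First find the eigenvalue: Mv = (6, -3, 0) = 3·(2, -1, 0), so λ = 3.
Then M^3 v = λ^3·v = 3^3·(2, -1, 0) = 27·(2, -1, 0) = (54, -27, 0).

(54, -27, 0)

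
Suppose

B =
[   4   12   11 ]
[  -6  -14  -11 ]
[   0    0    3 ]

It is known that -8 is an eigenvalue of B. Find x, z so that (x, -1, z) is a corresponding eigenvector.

1, 0

We need (B + 8I)v = 0.
B + 8I = [[12, 12, 11], [-6, -6, -11], [0, 0, 11]].
Row 1: (12)·x + (12)·-1 + (11)·z = 0
Row 2: (-6)·x + (-6)·-1 + (-11)·z = 0
Row 3: (0)·x + (0)·-1 + (11)·z = 0
Solving gives x = 1, z = 0.
Check: B·(1, -1, 0) = (-8, 8, 0) = -8·(1, -1, 0).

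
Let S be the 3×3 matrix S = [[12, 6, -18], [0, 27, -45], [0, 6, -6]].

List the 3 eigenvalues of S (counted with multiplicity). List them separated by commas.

The characteristic polynomial is p(μ) = det(μI - S).
Cofactor expansion gives p(μ) = μ^3 - 33μ^2 + 360μ - 1296.
Since p(9) = 0, μ = 9 is a root.
Factor out (μ - 9): p(μ) = (μ - 9)·(μ^2 - 24μ + 144).
The quadratic factor is (μ - 12)^2.
Eigenvalues: 9, 12, 12.

9, 12, 12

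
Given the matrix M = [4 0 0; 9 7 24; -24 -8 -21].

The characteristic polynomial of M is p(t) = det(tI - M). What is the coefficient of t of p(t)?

-11

p(t) = t^3 + 10t^2 - 11t - 180.
The coefficient of t is -11.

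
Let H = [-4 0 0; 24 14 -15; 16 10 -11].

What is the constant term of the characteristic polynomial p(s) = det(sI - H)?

p(0) = det(0·I − H) = det(−H) = (−1)^3·det(H).
det(H) = 16, so p(0) = -16.

-16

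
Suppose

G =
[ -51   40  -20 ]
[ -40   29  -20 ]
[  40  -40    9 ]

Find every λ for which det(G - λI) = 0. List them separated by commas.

Set up det(rI - G) = 0.
Cofactor expansion gives p(r) = r^3 + 13r^2 - 77r - 1089.
Since p(9) = 0, r = 9 is a root.
Dividing by (r - 9) leaves r^2 + 22r + 121.
The quadratic factor is (r + 11)^2.
Eigenvalues: -11, -11, 9.

-11, -11, 9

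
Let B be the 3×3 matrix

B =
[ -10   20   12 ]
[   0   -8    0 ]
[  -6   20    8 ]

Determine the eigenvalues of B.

-8, -4, 2

Set up det(λI - B) = 0.
Expanding along the first row, p(λ) = λ^3 + 10λ^2 + 8λ - 64.
Try λ = -8: p(-8) = 0, so -8 is a root.
Dividing by (λ + 8) leaves λ^2 + 2λ - 8.
The quadratic factors as (λ + 4)·(λ - 2).
Eigenvalues: -8, -4, 2.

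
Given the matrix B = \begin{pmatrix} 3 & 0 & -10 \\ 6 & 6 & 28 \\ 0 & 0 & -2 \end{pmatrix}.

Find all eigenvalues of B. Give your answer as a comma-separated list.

Set up det(λI - B) = 0.
Expanding the 3×3 determinant: p(λ) = λ^3 - 7λ^2 + 36.
Try λ = -2: p(-2) = 0, so -2 is a root.
Factor out (λ + 2): p(λ) = (λ + 2)·(λ^2 - 9λ + 18).
The quadratic factors as (λ - 3)·(λ - 6).
Eigenvalues: -2, 3, 6.

-2, 3, 6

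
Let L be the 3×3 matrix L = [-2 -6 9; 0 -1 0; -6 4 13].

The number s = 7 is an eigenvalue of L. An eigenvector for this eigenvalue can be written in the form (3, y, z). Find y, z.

We need (L - 7I)v = 0.
L - 7I = [[-9, -6, 9], [0, -8, 0], [-6, 4, 6]].
Row 1: (-9)·3 + (-6)·y + (9)·z = 0
Row 2: (0)·3 + (-8)·y + (0)·z = 0
Row 3: (-6)·3 + (4)·y + (6)·z = 0
Solving gives y = 0, z = 3.
Check: L·(3, 0, 3) = (21, 0, 21) = 7·(3, 0, 3).

0, 3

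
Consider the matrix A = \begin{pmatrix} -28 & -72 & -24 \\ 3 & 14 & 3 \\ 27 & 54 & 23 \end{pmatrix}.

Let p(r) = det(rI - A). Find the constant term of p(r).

p(r) = r^3 - 9r^2 - 12r + 160.
The constant term is 160.

160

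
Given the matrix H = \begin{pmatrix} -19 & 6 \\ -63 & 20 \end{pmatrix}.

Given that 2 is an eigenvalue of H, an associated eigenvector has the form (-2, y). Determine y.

We need (H - 2I)v = 0.
H - 2I = [[-21, 6], [-63, 18]].
Row 1: (-21)·-2 + (6)·y = 0
Row 2: (-63)·-2 + (18)·y = 0
Solving gives y = -7.
Check: H·(-2, -7) = (-4, -14) = 2·(-2, -7).

-7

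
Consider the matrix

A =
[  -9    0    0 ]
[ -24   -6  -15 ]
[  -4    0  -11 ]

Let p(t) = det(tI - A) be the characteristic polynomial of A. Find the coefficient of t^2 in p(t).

The coefficient of t^2 of det(tI - A) is −trace(A).
trace(A) = (-9) + (-6) + (-11) = -26, so the coefficient is 26.

26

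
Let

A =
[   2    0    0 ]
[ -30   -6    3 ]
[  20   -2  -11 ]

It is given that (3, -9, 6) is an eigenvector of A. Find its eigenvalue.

Compute Av: A·(3, -9, 6) = (6, -18, 12).
Since Av = λv, compare component 1: 6 = λ·3, so λ = 2.

2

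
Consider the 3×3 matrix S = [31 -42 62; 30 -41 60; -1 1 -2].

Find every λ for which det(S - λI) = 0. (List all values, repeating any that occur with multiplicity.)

-11, -1, 0

Compute the characteristic polynomial p(λ) = det(λI - S).
Cofactor expansion gives p(λ) = λ^3 + 12λ^2 + 11λ.
Try λ = -1: p(-1) = 0, so -1 is a root.
Dividing by (λ + 1) leaves λ^2 + 11λ.
The quadratic factors as (λ + 11)·λ.
Eigenvalues: -11, -1, 0.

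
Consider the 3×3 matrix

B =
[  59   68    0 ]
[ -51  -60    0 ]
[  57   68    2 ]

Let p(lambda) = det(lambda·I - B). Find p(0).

p(0) = det(0·I − B) = det(−B) = (−1)^3·det(B).
det(B) = -144, so p(0) = 144.

144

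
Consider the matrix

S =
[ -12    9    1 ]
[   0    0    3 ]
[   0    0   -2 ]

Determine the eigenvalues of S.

-12, -2, 0

S is upper triangular, so its eigenvalues are the diagonal entries.
Diagonal: -12, 0, -2.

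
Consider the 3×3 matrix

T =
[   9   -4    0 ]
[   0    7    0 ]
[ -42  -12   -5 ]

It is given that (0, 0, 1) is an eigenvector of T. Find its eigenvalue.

Compute Tv: T·(0, 0, 1) = (0, 0, -5).
Since Tv = λv, compare component 3: -5 = λ·1, so λ = -5.

-5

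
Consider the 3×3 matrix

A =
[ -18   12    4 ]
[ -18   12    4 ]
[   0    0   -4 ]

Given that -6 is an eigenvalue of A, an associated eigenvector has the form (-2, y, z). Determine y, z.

-2, 0

We need (A + 6I)v = 0.
A + 6I = [[-12, 12, 4], [-18, 18, 4], [0, 0, 2]].
Row 1: (-12)·-2 + (12)·y + (4)·z = 0
Row 2: (-18)·-2 + (18)·y + (4)·z = 0
Row 3: (0)·-2 + (0)·y + (2)·z = 0
Solving gives y = -2, z = 0.
Check: A·(-2, -2, 0) = (12, 12, 0) = -6·(-2, -2, 0).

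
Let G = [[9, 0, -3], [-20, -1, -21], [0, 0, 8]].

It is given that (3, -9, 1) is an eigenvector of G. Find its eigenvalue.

8

Compute Gv: G·(3, -9, 1) = (24, -72, 8).
Since Gv = λv, compare component 1: 24 = λ·3, so λ = 8.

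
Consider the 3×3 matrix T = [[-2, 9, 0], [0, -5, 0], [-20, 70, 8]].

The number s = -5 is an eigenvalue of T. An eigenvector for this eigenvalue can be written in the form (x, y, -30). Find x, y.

We need (T + 5I)v = 0.
T + 5I = [[3, 9, 0], [0, 0, 0], [-20, 70, 13]].
Row 1: (3)·x + (9)·y + (0)·-30 = 0
Row 2: (0)·x + (0)·y + (0)·-30 = 0
Row 3: (-20)·x + (70)·y + (13)·-30 = 0
Solving gives x = -9, y = 3.
Check: T·(-9, 3, -30) = (45, -15, 150) = -5·(-9, 3, -30).

-9, 3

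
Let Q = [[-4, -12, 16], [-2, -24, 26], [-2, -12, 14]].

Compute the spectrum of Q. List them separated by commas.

-12, -2, 0

Set up det(rI - Q) = 0.
Cofactor expansion gives p(r) = r^3 + 14r^2 + 24r.
Rational-root test: r = -12 gives p(-12) = 0.
Dividing by (r + 12) leaves r^2 + 2r.
The quadratic factors as (r + 2)·r.
Eigenvalues: -12, -2, 0.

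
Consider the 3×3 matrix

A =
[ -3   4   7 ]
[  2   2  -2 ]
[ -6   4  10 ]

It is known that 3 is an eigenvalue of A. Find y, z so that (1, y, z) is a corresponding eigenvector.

We need (A - 3I)v = 0.
A - 3I = [[-6, 4, 7], [2, -1, -2], [-6, 4, 7]].
Row 1: (-6)·1 + (4)·y + (7)·z = 0
Row 2: (2)·1 + (-1)·y + (-2)·z = 0
Row 3: (-6)·1 + (4)·y + (7)·z = 0
Solving gives y = -2, z = 2.
Check: A·(1, -2, 2) = (3, -6, 6) = 3·(1, -2, 2).

-2, 2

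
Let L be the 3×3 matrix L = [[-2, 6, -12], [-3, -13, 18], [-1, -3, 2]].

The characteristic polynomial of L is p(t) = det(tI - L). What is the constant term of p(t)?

80

p(t) = t^3 + 13t^2 + 56t + 80.
The constant term is 80.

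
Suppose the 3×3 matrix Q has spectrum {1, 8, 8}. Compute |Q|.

64

det(Q) is the product of the eigenvalues: (1) · (8) · (8) = 64.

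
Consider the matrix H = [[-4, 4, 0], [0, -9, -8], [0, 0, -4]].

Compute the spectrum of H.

H is upper triangular, so its eigenvalues are the diagonal entries.
Diagonal: -4, -9, -4.

-9, -4, -4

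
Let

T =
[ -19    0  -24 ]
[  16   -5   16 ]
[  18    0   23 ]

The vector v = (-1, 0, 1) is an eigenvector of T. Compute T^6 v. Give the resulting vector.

First find the eigenvalue: Tv = (-5, 0, 5) = 5·(-1, 0, 1), so λ = 5.
Then T^6 v = λ^6·v = 5^6·(-1, 0, 1) = 15625·(-1, 0, 1) = (-15625, 0, 15625).

(-15625, 0, 15625)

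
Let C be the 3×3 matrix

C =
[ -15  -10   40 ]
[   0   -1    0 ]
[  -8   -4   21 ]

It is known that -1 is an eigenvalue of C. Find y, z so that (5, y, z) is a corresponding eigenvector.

1, 2

We need (C + 1I)v = 0.
C + 1I = [[-14, -10, 40], [0, 0, 0], [-8, -4, 22]].
Row 1: (-14)·5 + (-10)·y + (40)·z = 0
Row 2: (0)·5 + (0)·y + (0)·z = 0
Row 3: (-8)·5 + (-4)·y + (22)·z = 0
Solving gives y = 1, z = 2.
Check: C·(5, 1, 2) = (-5, -1, -2) = -1·(5, 1, 2).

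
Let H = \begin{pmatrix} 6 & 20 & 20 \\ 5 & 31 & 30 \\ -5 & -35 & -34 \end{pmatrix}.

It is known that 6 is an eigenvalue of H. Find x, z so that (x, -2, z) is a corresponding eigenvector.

-2, 2

We need (H - 6I)v = 0.
H - 6I = [[0, 20, 20], [5, 25, 30], [-5, -35, -40]].
Row 1: (0)·x + (20)·-2 + (20)·z = 0
Row 2: (5)·x + (25)·-2 + (30)·z = 0
Row 3: (-5)·x + (-35)·-2 + (-40)·z = 0
Solving gives x = -2, z = 2.
Check: H·(-2, -2, 2) = (-12, -12, 12) = 6·(-2, -2, 2).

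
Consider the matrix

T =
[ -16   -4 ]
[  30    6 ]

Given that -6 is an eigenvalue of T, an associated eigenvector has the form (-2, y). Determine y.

5

We need (T + 6I)v = 0.
T + 6I = [[-10, -4], [30, 12]].
Row 1: (-10)·-2 + (-4)·y = 0
Row 2: (30)·-2 + (12)·y = 0
Solving gives y = 5.
Check: T·(-2, 5) = (12, -30) = -6·(-2, 5).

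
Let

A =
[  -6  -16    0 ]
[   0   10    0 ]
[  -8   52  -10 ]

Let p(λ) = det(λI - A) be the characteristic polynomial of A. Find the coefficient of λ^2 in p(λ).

The coefficient of λ^2 of det(λI - A) is −trace(A).
trace(A) = (-6) + (10) + (-10) = -6, so the coefficient is 6.

6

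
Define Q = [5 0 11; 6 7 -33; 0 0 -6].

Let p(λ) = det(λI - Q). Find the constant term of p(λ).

210

p(λ) = λ^3 - 6λ^2 - 37λ + 210.
The constant term is 210.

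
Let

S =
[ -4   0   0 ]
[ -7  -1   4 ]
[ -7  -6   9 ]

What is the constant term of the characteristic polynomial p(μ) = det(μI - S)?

60

p(0) = det(0·I − S) = det(−S) = (−1)^3·det(S).
det(S) = -60, so p(0) = 60.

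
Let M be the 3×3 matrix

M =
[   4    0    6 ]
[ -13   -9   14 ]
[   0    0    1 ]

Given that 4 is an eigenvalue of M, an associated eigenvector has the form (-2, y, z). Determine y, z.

2, 0

We need (M - 4I)v = 0.
M - 4I = [[0, 0, 6], [-13, -13, 14], [0, 0, -3]].
Row 1: (0)·-2 + (0)·y + (6)·z = 0
Row 2: (-13)·-2 + (-13)·y + (14)·z = 0
Row 3: (0)·-2 + (0)·y + (-3)·z = 0
Solving gives y = 2, z = 0.
Check: M·(-2, 2, 0) = (-8, 8, 0) = 4·(-2, 2, 0).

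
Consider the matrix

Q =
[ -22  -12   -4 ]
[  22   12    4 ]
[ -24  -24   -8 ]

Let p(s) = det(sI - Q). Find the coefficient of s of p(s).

80

p(s) = s^3 + 18s^2 + 80s.
The coefficient of s is 80.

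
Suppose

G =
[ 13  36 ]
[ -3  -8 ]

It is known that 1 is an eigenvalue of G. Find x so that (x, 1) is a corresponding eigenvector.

-3

We need (G - 1I)v = 0.
G - 1I = [[12, 36], [-3, -9]].
Row 1: (12)·x + (36)·1 = 0
Row 2: (-3)·x + (-9)·1 = 0
Solving gives x = -3.
Check: G·(-3, 1) = (-3, 1) = 1·(-3, 1).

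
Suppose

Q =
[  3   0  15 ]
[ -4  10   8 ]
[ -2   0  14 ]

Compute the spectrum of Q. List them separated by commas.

8, 9, 10

Set up det(sI - Q) = 0.
Cofactor expansion gives p(s) = s^3 - 27s^2 + 242s - 720.
Since p(9) = 0, s = 9 is a root.
Factor out (s - 9): p(s) = (s - 9)·(s^2 - 18s + 80).
The quadratic factors as (s - 8)·(s - 10).
Eigenvalues: 8, 9, 10.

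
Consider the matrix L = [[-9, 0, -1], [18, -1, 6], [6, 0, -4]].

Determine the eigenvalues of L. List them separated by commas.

The characteristic polynomial is p(lambda) = det(lambda·I - L).
Expanding along the first row, p(lambda) = lambda^3 + 14·lambda^2 + 55·lambda + 42.
Try lambda = -1: p(-1) = 0, so -1 is a root.
Factor out (lambda + 1): p(lambda) = (lambda + 1)·(lambda^2 + 13·lambda + 42).
The quadratic factors as (lambda + 7)·(lambda + 6).
Eigenvalues: -7, -6, -1.

-7, -6, -1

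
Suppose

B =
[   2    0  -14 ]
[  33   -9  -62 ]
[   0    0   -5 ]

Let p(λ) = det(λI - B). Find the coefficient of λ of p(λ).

p(λ) = λ^3 + 12λ^2 + 17λ - 90.
The coefficient of λ is 17.

17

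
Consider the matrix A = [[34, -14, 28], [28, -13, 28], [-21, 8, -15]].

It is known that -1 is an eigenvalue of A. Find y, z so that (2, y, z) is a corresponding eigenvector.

7, 1

We need (A + 1I)v = 0.
A + 1I = [[35, -14, 28], [28, -12, 28], [-21, 8, -14]].
Row 1: (35)·2 + (-14)·y + (28)·z = 0
Row 2: (28)·2 + (-12)·y + (28)·z = 0
Row 3: (-21)·2 + (8)·y + (-14)·z = 0
Solving gives y = 7, z = 1.
Check: A·(2, 7, 1) = (-2, -7, -1) = -1·(2, 7, 1).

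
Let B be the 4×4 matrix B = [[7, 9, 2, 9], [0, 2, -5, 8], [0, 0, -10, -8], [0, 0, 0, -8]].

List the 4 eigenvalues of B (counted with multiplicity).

B is upper triangular, so its eigenvalues are the diagonal entries.
Diagonal: 7, 2, -10, -8.

-10, -8, 2, 7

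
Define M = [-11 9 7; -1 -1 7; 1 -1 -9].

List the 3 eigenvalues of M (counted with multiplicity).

The characteristic polynomial is p(r) = det(rI - M).
Expanding the 3×3 determinant: p(r) = r^3 + 21r^2 + 128r + 180.
Since p(-9) = 0, r = -9 is a root.
Factor out (r + 9): p(r) = (r + 9)·(r^2 + 12r + 20).
The quadratic factors as (r + 10)·(r + 2).
Eigenvalues: -10, -9, -2.

-10, -9, -2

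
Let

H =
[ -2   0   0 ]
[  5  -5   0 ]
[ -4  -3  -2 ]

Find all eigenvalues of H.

H is lower triangular, so its eigenvalues are the diagonal entries.
Diagonal: -2, -5, -2.

-5, -2, -2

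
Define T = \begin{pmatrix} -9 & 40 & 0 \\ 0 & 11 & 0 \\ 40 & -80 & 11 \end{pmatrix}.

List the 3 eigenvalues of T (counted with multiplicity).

Compute the characteristic polynomial p(lambda) = det(lambda·I - T).
Expanding along the first row, p(lambda) = lambda^3 - 13·lambda^2 - 77·lambda + 1089.
Try lambda = 11: p(11) = 0, so 11 is a root.
Factor out (lambda - 11): p(lambda) = (lambda - 11)·(lambda^2 - 2·lambda - 99).
The quadratic factors as (lambda + 9)·(lambda - 11).
Eigenvalues: -9, 11, 11.

-9, 11, 11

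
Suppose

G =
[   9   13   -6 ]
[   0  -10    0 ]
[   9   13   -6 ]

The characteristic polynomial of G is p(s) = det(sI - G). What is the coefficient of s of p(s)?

-30

p(s) = s^3 + 7s^2 - 30s.
The coefficient of s is -30.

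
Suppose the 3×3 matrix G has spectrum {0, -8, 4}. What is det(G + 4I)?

If G has eigenvalues 0, -8, 4, then G + 4I has eigenvalues 4, -4, 8.
det(G + 4I) = (4) · (-4) · (8) = -128.

-128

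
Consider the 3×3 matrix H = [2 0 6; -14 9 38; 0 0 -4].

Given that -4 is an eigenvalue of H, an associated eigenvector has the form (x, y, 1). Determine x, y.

-1, -4

We need (H + 4I)v = 0.
H + 4I = [[6, 0, 6], [-14, 13, 38], [0, 0, 0]].
Row 1: (6)·x + (0)·y + (6)·1 = 0
Row 2: (-14)·x + (13)·y + (38)·1 = 0
Row 3: (0)·x + (0)·y + (0)·1 = 0
Solving gives x = -1, y = -4.
Check: H·(-1, -4, 1) = (4, 16, -4) = -4·(-1, -4, 1).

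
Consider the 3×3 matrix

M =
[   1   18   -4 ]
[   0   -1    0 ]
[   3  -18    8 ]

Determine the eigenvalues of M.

Set up det(λI - M) = 0.
Cofactor expansion gives p(λ) = λ^3 - 8λ^2 + 11λ + 20.
Try λ = 4: p(4) = 0, so 4 is a root.
Dividing by (λ - 4) leaves λ^2 - 4λ - 5.
The quadratic factors as (λ + 1)·(λ - 5).
Eigenvalues: -1, 4, 5.

-1, 4, 5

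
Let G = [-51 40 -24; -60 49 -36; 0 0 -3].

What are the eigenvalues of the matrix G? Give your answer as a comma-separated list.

-11, -3, 9

The characteristic polynomial is p(λ) = det(λI - G).
Cofactor expansion gives p(λ) = λ^3 + 5λ^2 - 93λ - 297.
Since p(-3) = 0, λ = -3 is a root.
Factor out (λ + 3): p(λ) = (λ + 3)·(λ^2 + 2λ - 99).
The quadratic factors as (λ + 11)·(λ - 9).
Eigenvalues: -11, -3, 9.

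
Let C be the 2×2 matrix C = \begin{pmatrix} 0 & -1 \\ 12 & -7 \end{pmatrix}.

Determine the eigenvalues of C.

det(C - μI) = (0 - μ)(-7 - μ) - (-1)·(12) = μ^2 + 7μ + 12.
This factors as (μ + 4)·(μ + 3) = 0.
Eigenvalues: -4, -3.

-4, -3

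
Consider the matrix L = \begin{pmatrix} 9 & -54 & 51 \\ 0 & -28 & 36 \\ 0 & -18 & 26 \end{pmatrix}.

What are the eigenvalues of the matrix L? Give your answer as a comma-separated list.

Set up det(μI - L) = 0.
Cofactor expansion gives p(μ) = μ^3 - 7μ^2 - 98μ + 720.
Since p(9) = 0, μ = 9 is a root.
Factor out (μ - 9): p(μ) = (μ - 9)·(μ^2 + 2μ - 80).
The quadratic factors as (μ + 10)·(μ - 8).
Eigenvalues: -10, 8, 9.

-10, 8, 9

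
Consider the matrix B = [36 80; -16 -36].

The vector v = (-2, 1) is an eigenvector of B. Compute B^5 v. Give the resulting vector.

(2048, -1024)

First find the eigenvalue: Bv = (8, -4) = -4·(-2, 1), so λ = -4.
Then B^5 v = λ^5·v = (-4)^5·(-2, 1) = -1024·(-2, 1) = (2048, -1024).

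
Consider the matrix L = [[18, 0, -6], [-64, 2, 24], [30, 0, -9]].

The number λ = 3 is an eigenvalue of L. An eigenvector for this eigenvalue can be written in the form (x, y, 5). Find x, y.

We need (L - 3I)v = 0.
L - 3I = [[15, 0, -6], [-64, -1, 24], [30, 0, -12]].
Row 1: (15)·x + (0)·y + (-6)·5 = 0
Row 2: (-64)·x + (-1)·y + (24)·5 = 0
Row 3: (30)·x + (0)·y + (-12)·5 = 0
Solving gives x = 2, y = -8.
Check: L·(2, -8, 5) = (6, -24, 15) = 3·(2, -8, 5).

2, -8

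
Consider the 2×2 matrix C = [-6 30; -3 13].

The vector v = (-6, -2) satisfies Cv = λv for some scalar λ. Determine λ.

4

Compute Cv: C·(-6, -2) = (-24, -8).
Since Cv = λv, compare component 1: -24 = λ·-6, so λ = 4.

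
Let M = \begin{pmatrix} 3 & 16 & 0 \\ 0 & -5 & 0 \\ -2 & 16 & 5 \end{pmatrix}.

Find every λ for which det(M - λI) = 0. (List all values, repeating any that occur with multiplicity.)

-5, 3, 5

Set up det(λI - M) = 0.
Expanding the 3×3 determinant: p(λ) = λ^3 - 3λ^2 - 25λ + 75.
Try λ = 3: p(3) = 0, so 3 is a root.
Factor out (λ - 3): p(λ) = (λ - 3)·(λ^2 - 25).
The quadratic factors as (λ + 5)·(λ - 5).
Eigenvalues: -5, 3, 5.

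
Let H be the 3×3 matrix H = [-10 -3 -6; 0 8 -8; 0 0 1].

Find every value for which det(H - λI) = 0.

-10, 1, 8

H is upper triangular, so its eigenvalues are the diagonal entries.
Diagonal: -10, 8, 1.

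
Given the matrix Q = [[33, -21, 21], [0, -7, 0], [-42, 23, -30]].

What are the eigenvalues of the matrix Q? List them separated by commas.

-9, -7, 12

Compute the characteristic polynomial p(s) = det(sI - Q).
Expanding along the first row, p(s) = s^3 + 4s^2 - 129s - 756.
Try s = -7: p(-7) = 0, so -7 is a root.
Factor out (s + 7): p(s) = (s + 7)·(s^2 - 3s - 108).
The quadratic factors as (s + 9)·(s - 12).
Eigenvalues: -9, -7, 12.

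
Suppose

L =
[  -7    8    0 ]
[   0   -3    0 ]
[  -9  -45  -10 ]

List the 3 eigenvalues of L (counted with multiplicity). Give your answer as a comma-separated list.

-10, -7, -3

Set up det(μI - L) = 0.
Expanding along the first row, p(μ) = μ^3 + 20μ^2 + 121μ + 210.
Try μ = -3: p(-3) = 0, so -3 is a root.
Factor out (μ + 3): p(μ) = (μ + 3)·(μ^2 + 17μ + 70).
The quadratic factors as (μ + 10)·(μ + 7).
Eigenvalues: -10, -7, -3.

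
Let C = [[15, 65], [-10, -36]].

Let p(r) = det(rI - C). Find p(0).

110

p(0) = det(0·I − C) = det(−C) = (−1)^2·det(C).
det(C) = 110, so p(0) = 110.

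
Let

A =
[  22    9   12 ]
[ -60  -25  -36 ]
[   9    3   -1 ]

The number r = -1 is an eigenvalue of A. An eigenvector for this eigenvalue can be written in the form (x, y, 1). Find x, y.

3, -9

We need (A + 1I)v = 0.
A + 1I = [[23, 9, 12], [-60, -24, -36], [9, 3, 0]].
Row 1: (23)·x + (9)·y + (12)·1 = 0
Row 2: (-60)·x + (-24)·y + (-36)·1 = 0
Row 3: (9)·x + (3)·y + (0)·1 = 0
Solving gives x = 3, y = -9.
Check: A·(3, -9, 1) = (-3, 9, -1) = -1·(3, -9, 1).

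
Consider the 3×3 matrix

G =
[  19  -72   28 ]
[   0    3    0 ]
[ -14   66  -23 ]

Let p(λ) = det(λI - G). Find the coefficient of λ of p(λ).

-57

p(λ) = λ^3 + λ^2 - 57λ + 135.
The coefficient of λ is -57.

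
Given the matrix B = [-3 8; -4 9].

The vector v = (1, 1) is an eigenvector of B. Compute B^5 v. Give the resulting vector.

(3125, 3125)

First find the eigenvalue: Bv = (5, 5) = 5·(1, 1), so λ = 5.
Then B^5 v = λ^5·v = 5^5·(1, 1) = 3125·(1, 1) = (3125, 3125).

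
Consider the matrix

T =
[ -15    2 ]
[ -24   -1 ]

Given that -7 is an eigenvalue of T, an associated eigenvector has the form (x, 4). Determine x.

1

We need (T + 7I)v = 0.
T + 7I = [[-8, 2], [-24, 6]].
Row 1: (-8)·x + (2)·4 = 0
Row 2: (-24)·x + (6)·4 = 0
Solving gives x = 1.
Check: T·(1, 4) = (-7, -28) = -7·(1, 4).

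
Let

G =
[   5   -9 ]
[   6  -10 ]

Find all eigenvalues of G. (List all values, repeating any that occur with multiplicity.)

det(G - λI) = (5 - λ)(-10 - λ) - (-9)·(6) = λ^2 + 5λ + 4.
This factors as (λ + 4)·(λ + 1) = 0.
Eigenvalues: -4, -1.

-4, -1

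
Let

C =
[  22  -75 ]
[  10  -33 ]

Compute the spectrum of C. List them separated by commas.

det(C - μI) = (22 - μ)(-33 - μ) - (-75)·(10) = μ^2 + 11μ + 24.
This factors as (μ + 8)·(μ + 3) = 0.
Eigenvalues: -8, -3.

-8, -3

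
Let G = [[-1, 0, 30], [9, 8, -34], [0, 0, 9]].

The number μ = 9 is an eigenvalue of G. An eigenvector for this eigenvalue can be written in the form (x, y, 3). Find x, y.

9, -21

We need (G - 9I)v = 0.
G - 9I = [[-10, 0, 30], [9, -1, -34], [0, 0, 0]].
Row 1: (-10)·x + (0)·y + (30)·3 = 0
Row 2: (9)·x + (-1)·y + (-34)·3 = 0
Row 3: (0)·x + (0)·y + (0)·3 = 0
Solving gives x = 9, y = -21.
Check: G·(9, -21, 3) = (81, -189, 27) = 9·(9, -21, 3).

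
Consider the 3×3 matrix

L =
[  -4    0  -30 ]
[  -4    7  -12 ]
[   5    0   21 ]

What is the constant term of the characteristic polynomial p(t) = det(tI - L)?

p(0) = det(0·I − L) = det(−L) = (−1)^3·det(L).
det(L) = 462, so p(0) = -462.

-462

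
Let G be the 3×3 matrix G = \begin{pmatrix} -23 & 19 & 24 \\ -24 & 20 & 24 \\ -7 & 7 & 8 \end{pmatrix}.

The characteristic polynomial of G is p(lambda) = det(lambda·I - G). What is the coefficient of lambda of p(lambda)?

-28

p(lambda) = lambda^3 - 5·lambda^2 - 28·lambda + 32.
The coefficient of lambda is -28.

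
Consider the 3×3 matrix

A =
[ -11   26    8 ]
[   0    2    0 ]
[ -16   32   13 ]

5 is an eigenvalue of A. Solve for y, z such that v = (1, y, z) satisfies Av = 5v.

0, 2

We need (A - 5I)v = 0.
A - 5I = [[-16, 26, 8], [0, -3, 0], [-16, 32, 8]].
Row 1: (-16)·1 + (26)·y + (8)·z = 0
Row 2: (0)·1 + (-3)·y + (0)·z = 0
Row 3: (-16)·1 + (32)·y + (8)·z = 0
Solving gives y = 0, z = 2.
Check: A·(1, 0, 2) = (5, 0, 10) = 5·(1, 0, 2).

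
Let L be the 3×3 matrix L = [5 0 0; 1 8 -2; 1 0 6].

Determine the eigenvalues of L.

5, 6, 8

Set up det(tI - L) = 0.
Cofactor expansion gives p(t) = t^3 - 19t^2 + 118t - 240.
Rational-root test: t = 8 gives p(8) = 0.
Dividing by (t - 8) leaves t^2 - 11t + 30.
The quadratic factors as (t - 5)·(t - 6).
Eigenvalues: 5, 6, 8.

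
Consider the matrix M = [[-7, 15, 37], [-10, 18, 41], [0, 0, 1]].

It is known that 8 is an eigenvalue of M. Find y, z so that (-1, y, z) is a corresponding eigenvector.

-1, 0

We need (M - 8I)v = 0.
M - 8I = [[-15, 15, 37], [-10, 10, 41], [0, 0, -7]].
Row 1: (-15)·-1 + (15)·y + (37)·z = 0
Row 2: (-10)·-1 + (10)·y + (41)·z = 0
Row 3: (0)·-1 + (0)·y + (-7)·z = 0
Solving gives y = -1, z = 0.
Check: M·(-1, -1, 0) = (-8, -8, 0) = 8·(-1, -1, 0).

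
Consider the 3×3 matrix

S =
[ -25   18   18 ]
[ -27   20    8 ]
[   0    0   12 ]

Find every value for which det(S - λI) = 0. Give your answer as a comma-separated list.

The characteristic polynomial is p(μ) = det(μI - S).
Cofactor expansion gives p(μ) = μ^3 - 7μ^2 - 74μ + 168.
Rational-root test: μ = -7 gives p(-7) = 0.
Factor out (μ + 7): p(μ) = (μ + 7)·(μ^2 - 14μ + 24).
The quadratic factors as (μ - 2)·(μ - 12).
Eigenvalues: -7, 2, 12.

-7, 2, 12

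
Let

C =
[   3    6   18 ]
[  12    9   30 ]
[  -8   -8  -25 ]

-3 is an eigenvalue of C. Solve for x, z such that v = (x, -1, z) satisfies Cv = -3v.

1, 0

We need (C + 3I)v = 0.
C + 3I = [[6, 6, 18], [12, 12, 30], [-8, -8, -22]].
Row 1: (6)·x + (6)·-1 + (18)·z = 0
Row 2: (12)·x + (12)·-1 + (30)·z = 0
Row 3: (-8)·x + (-8)·-1 + (-22)·z = 0
Solving gives x = 1, z = 0.
Check: C·(1, -1, 0) = (-3, 3, 0) = -3·(1, -1, 0).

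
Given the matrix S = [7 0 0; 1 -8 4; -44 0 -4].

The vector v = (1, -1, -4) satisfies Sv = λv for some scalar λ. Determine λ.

7

Compute Sv: S·(1, -1, -4) = (7, -7, -28).
Since Sv = λv, compare component 1: 7 = λ·1, so λ = 7.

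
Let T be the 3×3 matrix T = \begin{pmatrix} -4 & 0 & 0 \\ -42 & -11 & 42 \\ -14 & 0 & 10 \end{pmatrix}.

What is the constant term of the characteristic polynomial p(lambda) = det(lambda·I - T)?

-440

p(0) = det(0·I − T) = det(−T) = (−1)^3·det(T).
det(T) = 440, so p(0) = -440.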